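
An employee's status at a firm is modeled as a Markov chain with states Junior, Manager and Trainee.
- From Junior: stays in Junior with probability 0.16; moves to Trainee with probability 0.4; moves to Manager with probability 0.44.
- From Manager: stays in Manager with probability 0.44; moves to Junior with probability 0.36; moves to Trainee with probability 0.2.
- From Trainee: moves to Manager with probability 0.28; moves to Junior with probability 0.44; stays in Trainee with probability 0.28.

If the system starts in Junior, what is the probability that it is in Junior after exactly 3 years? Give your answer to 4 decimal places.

Propagate the distribution vector 3 years from Junior.
After 0 years: (1.0000, 0.0000, 0.0000)
After 1 year: (0.1600, 0.4400, 0.4000)
After 2 years: (0.3600, 0.3760, 0.2640)
After 3 years: (0.3091, 0.3978, 0.2931)
P(in Junior after 3 years) = 0.3091

0.3091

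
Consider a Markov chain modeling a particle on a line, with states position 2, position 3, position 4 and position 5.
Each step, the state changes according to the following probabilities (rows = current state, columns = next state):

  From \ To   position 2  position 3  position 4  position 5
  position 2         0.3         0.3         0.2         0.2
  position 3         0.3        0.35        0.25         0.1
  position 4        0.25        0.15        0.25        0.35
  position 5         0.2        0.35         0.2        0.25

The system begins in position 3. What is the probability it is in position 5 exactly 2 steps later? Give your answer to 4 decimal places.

0.2075

Propagate the distribution vector 2 steps from position 3.
After 0 steps: (0.0000, 1.0000, 0.0000, 0.0000)
After 1 step: (0.3000, 0.3500, 0.2500, 0.1000)
After 2 steps: (0.2775, 0.2850, 0.2300, 0.2075)
P(in position 5 after 2 steps) = 0.2075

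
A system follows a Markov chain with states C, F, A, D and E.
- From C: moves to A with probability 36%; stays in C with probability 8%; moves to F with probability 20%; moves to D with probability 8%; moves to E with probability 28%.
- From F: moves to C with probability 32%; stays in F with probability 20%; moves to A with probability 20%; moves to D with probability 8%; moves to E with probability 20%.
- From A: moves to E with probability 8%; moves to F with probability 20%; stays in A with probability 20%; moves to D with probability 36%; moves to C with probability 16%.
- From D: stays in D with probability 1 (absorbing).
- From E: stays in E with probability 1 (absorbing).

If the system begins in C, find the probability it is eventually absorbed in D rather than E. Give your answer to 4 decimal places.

0.4342

Let h(s) be the probability of absorption at D starting from transient state s. Then h(D) = 1 and h(E) = 0. By first-step analysis:
h(C) = 0.08·h(C) + 0.2·h(F) + 0.36·h(A) + 0.08·1 + 0.28·0
h(F) = 0.32·h(C) + 0.2·h(F) + 0.2·h(A) + 0.08·1 + 0.2·0
h(A) = 0.16·h(C) + 0.2·h(F) + 0.2·h(A) + 0.36·1 + 0.08·0
Solving: h(C) = 0.4342, h(F) = 0.4351, h(A) = 0.6456.
Starting from C, the probability is 0.4342.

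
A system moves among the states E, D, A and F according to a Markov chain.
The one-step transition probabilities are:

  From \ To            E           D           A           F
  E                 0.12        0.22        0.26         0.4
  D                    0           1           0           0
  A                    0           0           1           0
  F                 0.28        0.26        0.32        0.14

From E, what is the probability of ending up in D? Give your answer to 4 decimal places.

0.4547

Let h(s) be the probability of absorption at D starting from transient state s. Then h(D) = 1 and h(A) = 0. By first-step analysis:
h(E) = 0.12·h(E) + 0.22·1 + 0.26·0 + 0.4·h(F)
h(F) = 0.28·h(E) + 0.26·1 + 0.32·0 + 0.14·h(F)
Solving: h(E) = 0.4547, h(F) = 0.4504.
Starting from E, the probability is 0.4547.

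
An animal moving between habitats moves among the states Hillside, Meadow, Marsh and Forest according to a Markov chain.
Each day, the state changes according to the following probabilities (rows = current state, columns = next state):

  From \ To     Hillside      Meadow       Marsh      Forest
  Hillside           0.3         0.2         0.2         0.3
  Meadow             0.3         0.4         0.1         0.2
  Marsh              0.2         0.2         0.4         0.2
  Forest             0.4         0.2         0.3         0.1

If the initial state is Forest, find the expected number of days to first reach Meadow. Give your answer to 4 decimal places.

Let t(s) be the expected number of days to first reach Meadow from state s, with t(Meadow) = 0. Conditioning on the first day:
t(Hillside) = 1 + 0.3·t(Hillside) + 0.2·t(Marsh) + 0.3·t(Forest)
t(Marsh) = 1 + 0.2·t(Hillside) + 0.4·t(Marsh) + 0.2·t(Forest)
t(Forest) = 1 + 0.4·t(Hillside) + 0.3·t(Marsh) + 0.1·t(Forest)
Solving: t(Hillside) = 5.0000, t(Marsh) = 5.0000, t(Forest) = 5.0000.
Expected days from Forest to Meadow: 5.0000.

5.0000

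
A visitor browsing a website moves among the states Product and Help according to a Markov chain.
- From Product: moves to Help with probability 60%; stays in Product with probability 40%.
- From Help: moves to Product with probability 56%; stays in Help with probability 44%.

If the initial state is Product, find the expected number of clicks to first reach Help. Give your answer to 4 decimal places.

1.6667

Let t(s) be the expected number of clicks to first reach Help from state s, with t(Help) = 0. Conditioning on the first click:
t(Product) = 1 + 0.4·t(Product)
Solving: t(Product) = 1.6667.
Expected clicks from Product to Help: 1.6667.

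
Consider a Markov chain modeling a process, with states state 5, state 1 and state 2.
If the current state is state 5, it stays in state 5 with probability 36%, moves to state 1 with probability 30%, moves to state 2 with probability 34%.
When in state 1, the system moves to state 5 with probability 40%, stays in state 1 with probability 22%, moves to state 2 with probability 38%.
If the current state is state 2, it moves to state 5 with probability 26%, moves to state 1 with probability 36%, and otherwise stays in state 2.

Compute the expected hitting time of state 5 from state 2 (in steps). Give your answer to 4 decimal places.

3.2872

Let t(s) be the expected number of steps to first reach state 5 from state s, with t(state 5) = 0. Conditioning on the first step:
t(state 1) = 1 + 0.22·t(state 1) + 0.38·t(state 2)
t(state 2) = 1 + 0.36·t(state 1) + 0.38·t(state 2)
Solving: t(state 1) = 2.8835, t(state 2) = 3.2872.
Expected steps from state 2 to state 5: 3.2872.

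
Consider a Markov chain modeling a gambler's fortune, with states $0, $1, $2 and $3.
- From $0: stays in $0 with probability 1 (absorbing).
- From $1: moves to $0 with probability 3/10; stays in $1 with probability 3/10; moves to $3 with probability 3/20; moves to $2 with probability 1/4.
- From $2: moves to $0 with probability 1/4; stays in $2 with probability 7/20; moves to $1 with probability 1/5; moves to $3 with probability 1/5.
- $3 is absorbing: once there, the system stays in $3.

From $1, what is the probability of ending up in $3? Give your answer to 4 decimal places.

Let h(s) be the probability of absorption at $3 starting from transient state s. Then h($3) = 1 and h($0) = 0. By first-step analysis:
h($1) = 0.3·0 + 0.3·h($1) + 0.25·h($2) + 0.15·1
h($2) = 0.25·0 + 0.2·h($1) + 0.35·h($2) + 0.2·1
Solving: h($1) = 0.3642, h($2) = 0.4198.
Starting from $1, the probability is 0.3642.

0.3642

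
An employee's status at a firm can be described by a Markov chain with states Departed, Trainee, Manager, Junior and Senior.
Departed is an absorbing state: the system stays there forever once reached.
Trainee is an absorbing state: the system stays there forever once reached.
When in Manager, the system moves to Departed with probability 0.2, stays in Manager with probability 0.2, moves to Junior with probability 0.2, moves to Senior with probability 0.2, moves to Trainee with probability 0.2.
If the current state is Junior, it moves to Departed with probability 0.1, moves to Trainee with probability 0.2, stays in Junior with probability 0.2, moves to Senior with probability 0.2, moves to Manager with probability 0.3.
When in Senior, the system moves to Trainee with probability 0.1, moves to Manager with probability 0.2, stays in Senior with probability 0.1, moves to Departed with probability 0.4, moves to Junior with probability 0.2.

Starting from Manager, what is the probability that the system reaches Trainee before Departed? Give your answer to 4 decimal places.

0.4566

Let h(s) be the probability of absorption at Trainee starting from transient state s. Then h(Trainee) = 1 and h(Departed) = 0. By first-step analysis:
h(Manager) = 0.2·0 + 0.2·1 + 0.2·h(Manager) + 0.2·h(Junior) + 0.2·h(Senior)
h(Junior) = 0.1·0 + 0.2·1 + 0.3·h(Manager) + 0.2·h(Junior) + 0.2·h(Senior)
h(Senior) = 0.4·0 + 0.1·1 + 0.2·h(Manager) + 0.2·h(Junior) + 0.1·h(Senior)
Solving: h(Manager) = 0.4566, h(Junior) = 0.5023, h(Senior) = 0.3242.
Starting from Manager, the probability is 0.4566.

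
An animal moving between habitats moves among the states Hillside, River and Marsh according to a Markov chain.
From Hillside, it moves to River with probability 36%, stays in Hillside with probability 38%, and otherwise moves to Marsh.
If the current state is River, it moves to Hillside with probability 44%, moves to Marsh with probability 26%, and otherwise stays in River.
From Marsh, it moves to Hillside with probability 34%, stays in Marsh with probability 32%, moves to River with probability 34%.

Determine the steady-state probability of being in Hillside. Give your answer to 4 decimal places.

Let the stationary distribution be π with π = πP and π_1 + π_2 + π_3 = 1.
π_1 = 0.38·π_1 + 0.44·π_2 + 0.34·π_3
π_2 = 0.36·π_1 + 0.3·π_2 + 0.34·π_3
Solving with the normalization constraint gives π = (0.3890, 0.3344, 0.2766).
So the stationary probability of Hillside is 0.3890.

0.3890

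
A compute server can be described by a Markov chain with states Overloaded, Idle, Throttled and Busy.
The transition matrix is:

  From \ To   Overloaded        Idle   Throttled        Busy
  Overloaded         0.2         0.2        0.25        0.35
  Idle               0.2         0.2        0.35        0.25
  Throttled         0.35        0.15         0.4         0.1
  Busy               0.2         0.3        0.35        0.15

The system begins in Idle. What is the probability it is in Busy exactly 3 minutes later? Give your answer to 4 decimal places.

0.2039

Propagate the distribution vector 3 minutes from Idle.
After 0 minutes: (0.0000, 1.0000, 0.0000, 0.0000)
After 1 minute: (0.2000, 0.2000, 0.3500, 0.2500)
After 2 minutes: (0.2525, 0.2075, 0.3475, 0.1925)
After 3 minutes: (0.2521, 0.2019, 0.3421, 0.2039)
P(in Busy after 3 minutes) = 0.2039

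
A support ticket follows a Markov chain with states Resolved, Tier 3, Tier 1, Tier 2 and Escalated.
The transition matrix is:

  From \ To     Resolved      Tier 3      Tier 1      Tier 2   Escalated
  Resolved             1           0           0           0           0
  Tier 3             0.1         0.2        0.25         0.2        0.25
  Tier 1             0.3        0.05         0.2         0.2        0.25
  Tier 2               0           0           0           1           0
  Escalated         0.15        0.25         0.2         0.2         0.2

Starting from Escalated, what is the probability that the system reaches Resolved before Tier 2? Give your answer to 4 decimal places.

0.4618

Let h(s) be the probability of absorption at Resolved starting from transient state s. Then h(Resolved) = 1 and h(Tier 2) = 0. By first-step analysis:
h(Tier 3) = 0.1·1 + 0.2·h(Tier 3) + 0.25·h(Tier 1) + 0.2·0 + 0.25·h(Escalated)
h(Tier 1) = 0.3·1 + 0.05·h(Tier 3) + 0.2·h(Tier 1) + 0.2·0 + 0.25·h(Escalated)
h(Escalated) = 0.15·1 + 0.25·h(Tier 3) + 0.2·h(Tier 1) + 0.2·0 + 0.2·h(Escalated)
Solving: h(Tier 3) = 0.4402, h(Tier 1) = 0.5468, h(Escalated) = 0.4618.
Starting from Escalated, the probability is 0.4618.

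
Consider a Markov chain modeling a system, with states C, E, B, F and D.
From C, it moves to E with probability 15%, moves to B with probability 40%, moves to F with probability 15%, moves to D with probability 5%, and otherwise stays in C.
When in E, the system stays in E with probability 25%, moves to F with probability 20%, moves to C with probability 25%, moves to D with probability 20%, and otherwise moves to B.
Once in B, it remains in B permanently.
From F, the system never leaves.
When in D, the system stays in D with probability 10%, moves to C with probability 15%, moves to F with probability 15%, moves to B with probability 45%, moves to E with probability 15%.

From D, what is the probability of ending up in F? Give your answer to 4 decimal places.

Let h(s) be the probability of absorption at F starting from transient state s. Then h(F) = 1 and h(B) = 0. By first-step analysis:
h(C) = 0.25·h(C) + 0.15·h(E) + 0.4·0 + 0.15·1 + 0.05·h(D)
h(E) = 0.25·h(C) + 0.25·h(E) + 0.1·0 + 0.2·1 + 0.2·h(D)
h(D) = 0.15·h(C) + 0.15·h(E) + 0.45·0 + 0.15·1 + 0.1·h(D)
Solving: h(C) = 0.3091, h(E) = 0.4478, h(D) = 0.2928.
Starting from D, the probability is 0.2928.

0.2928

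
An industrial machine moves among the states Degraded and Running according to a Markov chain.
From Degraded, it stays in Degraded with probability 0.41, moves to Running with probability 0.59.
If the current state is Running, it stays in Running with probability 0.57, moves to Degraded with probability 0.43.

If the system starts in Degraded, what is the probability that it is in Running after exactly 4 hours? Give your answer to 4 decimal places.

0.5784

Propagate the distribution vector 4 hours from Degraded.
After 0 hours: (1.0000, 0.0000)
After 1 hour: (0.4100, 0.5900)
After 2 hours: (0.4218, 0.5782)
After 3 hours: (0.4216, 0.5784)
After 4 hours: (0.4216, 0.5784)
P(in Running after 4 hours) = 0.5784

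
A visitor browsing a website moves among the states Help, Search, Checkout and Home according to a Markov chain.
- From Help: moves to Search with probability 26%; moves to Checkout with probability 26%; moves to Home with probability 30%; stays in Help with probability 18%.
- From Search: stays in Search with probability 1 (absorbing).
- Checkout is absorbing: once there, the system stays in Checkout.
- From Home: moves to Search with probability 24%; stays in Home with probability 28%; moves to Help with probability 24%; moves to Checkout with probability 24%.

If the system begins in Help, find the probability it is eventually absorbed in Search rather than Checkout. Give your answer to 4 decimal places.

0.5000

Let h(s) be the probability of absorption at Search starting from transient state s. Then h(Search) = 1 and h(Checkout) = 0. By first-step analysis:
h(Help) = 0.18·h(Help) + 0.26·1 + 0.26·0 + 0.3·h(Home)
h(Home) = 0.24·h(Help) + 0.24·1 + 0.24·0 + 0.28·h(Home)
Solving: h(Help) = 0.5000, h(Home) = 0.5000.
Starting from Help, the probability is 0.5000.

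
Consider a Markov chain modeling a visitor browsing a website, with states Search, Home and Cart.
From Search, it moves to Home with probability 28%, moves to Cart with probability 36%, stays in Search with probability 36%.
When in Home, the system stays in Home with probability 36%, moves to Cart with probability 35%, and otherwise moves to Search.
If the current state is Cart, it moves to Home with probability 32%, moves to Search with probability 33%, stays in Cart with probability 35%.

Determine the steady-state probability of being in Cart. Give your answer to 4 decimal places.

0.3533

Let the stationary distribution be π with π = πP and π_1 + π_2 + π_3 = 1.
π_1 = 0.36·π_1 + 0.29·π_2 + 0.33·π_3
π_2 = 0.28·π_1 + 0.36·π_2 + 0.32·π_3
Solving with the normalization constraint gives π = (0.3270, 0.3197, 0.3533).
So the stationary probability of Cart is 0.3533.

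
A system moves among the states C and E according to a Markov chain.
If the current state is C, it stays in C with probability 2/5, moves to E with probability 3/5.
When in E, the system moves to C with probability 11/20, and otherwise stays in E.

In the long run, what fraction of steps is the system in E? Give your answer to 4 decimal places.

Let the stationary distribution be π with π = πP and π_1 + π_2 = 1.
π_1 = 0.4·π_1 + 0.55·π_2
Solving with the normalization constraint gives π = (0.4783, 0.5217).
So the stationary probability of E is 0.5217.

0.5217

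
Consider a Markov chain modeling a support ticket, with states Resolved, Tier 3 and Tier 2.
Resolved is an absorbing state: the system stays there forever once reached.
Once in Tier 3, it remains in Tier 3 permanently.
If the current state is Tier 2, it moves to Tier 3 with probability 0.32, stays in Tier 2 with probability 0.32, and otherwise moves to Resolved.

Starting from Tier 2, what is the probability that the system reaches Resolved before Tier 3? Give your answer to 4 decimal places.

0.5294

Let h(s) be the probability of absorption at Resolved starting from transient state s. Then h(Resolved) = 1 and h(Tier 3) = 0. By first-step analysis:
h(Tier 2) = 0.36·1 + 0.32·0 + 0.32·h(Tier 2)
Solving: h(Tier 2) = 0.5294.
Starting from Tier 2, the probability is 0.5294.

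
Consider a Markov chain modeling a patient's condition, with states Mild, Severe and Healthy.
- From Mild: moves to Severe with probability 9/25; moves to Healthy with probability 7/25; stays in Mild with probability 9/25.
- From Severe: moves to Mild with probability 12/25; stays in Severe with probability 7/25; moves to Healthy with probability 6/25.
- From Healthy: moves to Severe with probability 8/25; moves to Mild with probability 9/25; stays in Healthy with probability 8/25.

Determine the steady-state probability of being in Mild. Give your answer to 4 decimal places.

Let the stationary distribution be π with π = πP and π_1 + π_2 + π_3 = 1.
π_1 = 0.36·π_1 + 0.48·π_2 + 0.36·π_3
π_2 = 0.36·π_1 + 0.28·π_2 + 0.32·π_3
Solving with the normalization constraint gives π = (0.3988, 0.3230, 0.2782).
So the stationary probability of Mild is 0.3988.

0.3988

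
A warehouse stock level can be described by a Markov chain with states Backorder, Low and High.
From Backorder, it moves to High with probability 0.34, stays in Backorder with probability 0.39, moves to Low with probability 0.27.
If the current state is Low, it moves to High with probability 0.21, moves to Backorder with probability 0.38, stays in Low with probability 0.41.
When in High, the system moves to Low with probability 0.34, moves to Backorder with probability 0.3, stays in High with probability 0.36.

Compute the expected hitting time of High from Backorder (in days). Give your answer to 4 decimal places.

3.3424

Let t(s) be the expected number of days to first reach High from state s, with t(High) = 0. Conditioning on the first day:
t(Backorder) = 1 + 0.39·t(Backorder) + 0.27·t(Low)
t(Low) = 1 + 0.38·t(Backorder) + 0.41·t(Low)
Solving: t(Backorder) = 3.3424, t(Low) = 3.8476.
Expected days from Backorder to High: 3.3424.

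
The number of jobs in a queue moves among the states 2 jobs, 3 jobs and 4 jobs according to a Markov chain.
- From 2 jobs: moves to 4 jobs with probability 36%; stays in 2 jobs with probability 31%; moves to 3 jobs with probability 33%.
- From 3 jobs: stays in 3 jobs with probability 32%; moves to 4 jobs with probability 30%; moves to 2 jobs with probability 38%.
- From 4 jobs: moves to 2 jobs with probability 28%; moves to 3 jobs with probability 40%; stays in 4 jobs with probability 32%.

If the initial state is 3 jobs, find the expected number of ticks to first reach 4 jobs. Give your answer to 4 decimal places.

Let t(s) be the expected number of ticks to first reach 4 jobs from state s, with t(4 jobs) = 0. Conditioning on the first tick:
t(2 jobs) = 1 + 0.31·t(2 jobs) + 0.33·t(3 jobs)
t(3 jobs) = 1 + 0.38·t(2 jobs) + 0.32·t(3 jobs)
Solving: t(2 jobs) = 2.9378, t(3 jobs) = 3.1123.
Expected ticks from 3 jobs to 4 jobs: 3.1123.

3.1123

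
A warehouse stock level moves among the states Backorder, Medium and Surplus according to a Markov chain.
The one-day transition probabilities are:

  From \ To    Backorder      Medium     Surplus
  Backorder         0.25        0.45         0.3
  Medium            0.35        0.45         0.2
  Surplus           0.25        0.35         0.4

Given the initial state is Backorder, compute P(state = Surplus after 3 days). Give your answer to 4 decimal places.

0.2865

Propagate the distribution vector 3 days from Backorder.
After 0 days: (1.0000, 0.0000, 0.0000)
After 1 day: (0.2500, 0.4500, 0.3000)
After 2 days: (0.2950, 0.4200, 0.2850)
After 3 days: (0.2920, 0.4215, 0.2865)
P(in Surplus after 3 days) = 0.2865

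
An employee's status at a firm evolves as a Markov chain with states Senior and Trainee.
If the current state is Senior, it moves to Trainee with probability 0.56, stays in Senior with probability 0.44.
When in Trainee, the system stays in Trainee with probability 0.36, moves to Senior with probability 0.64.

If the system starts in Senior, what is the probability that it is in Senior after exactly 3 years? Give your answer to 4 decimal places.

Propagate the distribution vector 3 years from Senior.
After 0 years: (1.0000, 0.0000)
After 1 year: (0.4400, 0.5600)
After 2 years: (0.5520, 0.4480)
After 3 years: (0.5296, 0.4704)
P(in Senior after 3 years) = 0.5296

0.5296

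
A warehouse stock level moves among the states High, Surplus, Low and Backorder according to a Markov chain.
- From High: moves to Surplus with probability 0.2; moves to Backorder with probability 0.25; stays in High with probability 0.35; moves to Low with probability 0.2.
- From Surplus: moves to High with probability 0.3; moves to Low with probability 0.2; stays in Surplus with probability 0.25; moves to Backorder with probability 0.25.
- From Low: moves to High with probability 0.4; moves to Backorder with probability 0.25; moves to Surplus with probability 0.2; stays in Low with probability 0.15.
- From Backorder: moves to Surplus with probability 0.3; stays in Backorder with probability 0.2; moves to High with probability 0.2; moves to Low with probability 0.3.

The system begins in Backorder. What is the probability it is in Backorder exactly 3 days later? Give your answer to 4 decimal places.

Propagate the distribution vector 3 days from Backorder.
After 0 days: (0.0000, 0.0000, 0.0000, 1.0000)
After 1 day: (0.2000, 0.3000, 0.3000, 0.2000)
After 2 days: (0.3200, 0.2350, 0.2050, 0.2400)
After 3 days: (0.3125, 0.2358, 0.2138, 0.2380)
P(in Backorder after 3 days) = 0.2380

0.2380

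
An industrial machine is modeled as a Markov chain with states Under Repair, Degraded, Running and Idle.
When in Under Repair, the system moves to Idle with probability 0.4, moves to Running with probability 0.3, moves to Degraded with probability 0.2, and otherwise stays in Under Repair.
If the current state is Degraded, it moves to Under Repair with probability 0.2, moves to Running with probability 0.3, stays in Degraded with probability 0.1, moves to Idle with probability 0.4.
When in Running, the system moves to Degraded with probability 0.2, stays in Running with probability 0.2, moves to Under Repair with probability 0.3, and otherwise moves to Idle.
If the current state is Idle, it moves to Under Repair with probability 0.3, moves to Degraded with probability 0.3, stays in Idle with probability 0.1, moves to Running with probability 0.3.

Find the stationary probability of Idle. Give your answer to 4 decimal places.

Let the stationary distribution be π with π = πP and π_1 + π_2 + π_3 + π_4 = 1.
π_1 = 0.1·π_1 + 0.2·π_2 + 0.3·π_3 + 0.3·π_4
π_2 = 0.2·π_1 + 0.1·π_2 + 0.2·π_3 + 0.3·π_4
π_3 = 0.3·π_1 + 0.3·π_2 + 0.2·π_3 + 0.3·π_4
Solving with the normalization constraint gives π = (0.2327, 0.2079, 0.2727, 0.2867).
So the stationary probability of Idle is 0.2867.

0.2867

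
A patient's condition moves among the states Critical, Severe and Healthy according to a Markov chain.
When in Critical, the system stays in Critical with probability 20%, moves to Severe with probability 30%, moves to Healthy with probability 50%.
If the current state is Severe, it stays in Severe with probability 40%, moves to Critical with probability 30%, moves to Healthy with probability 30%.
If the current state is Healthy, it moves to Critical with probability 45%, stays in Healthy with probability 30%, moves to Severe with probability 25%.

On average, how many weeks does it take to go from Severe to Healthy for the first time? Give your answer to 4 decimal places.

Let t(s) be the expected number of weeks to first reach Healthy from state s, with t(Healthy) = 0. Conditioning on the first week:
t(Critical) = 1 + 0.2·t(Critical) + 0.3·t(Severe)
t(Severe) = 1 + 0.3·t(Critical) + 0.4·t(Severe)
Solving: t(Critical) = 2.3077, t(Severe) = 2.8205.
Expected weeks from Severe to Healthy: 2.8205.

2.8205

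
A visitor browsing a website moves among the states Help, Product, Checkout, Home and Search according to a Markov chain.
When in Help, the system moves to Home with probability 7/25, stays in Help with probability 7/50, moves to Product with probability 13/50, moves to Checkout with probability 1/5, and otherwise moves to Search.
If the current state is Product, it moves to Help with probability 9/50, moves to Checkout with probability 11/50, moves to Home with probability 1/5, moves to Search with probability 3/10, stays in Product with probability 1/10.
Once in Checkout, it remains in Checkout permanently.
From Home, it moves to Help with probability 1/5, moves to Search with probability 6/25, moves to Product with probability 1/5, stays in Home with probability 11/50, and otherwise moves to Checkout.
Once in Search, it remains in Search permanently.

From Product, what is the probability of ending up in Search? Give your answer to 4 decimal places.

Let h(s) be the probability of absorption at Search starting from transient state s. Then h(Search) = 1 and h(Checkout) = 0. By first-step analysis:
h(Help) = 0.14·h(Help) + 0.26·h(Product) + 0.2·0 + 0.28·h(Home) + 0.12·1
h(Product) = 0.18·h(Help) + 0.1·h(Product) + 0.22·0 + 0.2·h(Home) + 0.3·1
h(Home) = 0.2·h(Help) + 0.2·h(Product) + 0.14·0 + 0.22·h(Home) + 0.24·1
Solving: h(Help) = 0.4980, h(Product) = 0.5617, h(Home) = 0.5794.
Starting from Product, the probability is 0.5617.

0.5617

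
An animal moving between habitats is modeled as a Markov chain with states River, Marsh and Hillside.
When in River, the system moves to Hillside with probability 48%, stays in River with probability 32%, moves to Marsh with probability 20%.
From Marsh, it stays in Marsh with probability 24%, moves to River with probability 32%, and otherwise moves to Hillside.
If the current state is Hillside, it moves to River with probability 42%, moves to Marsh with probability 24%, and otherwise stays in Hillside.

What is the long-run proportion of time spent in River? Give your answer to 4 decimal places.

Let the stationary distribution be π with π = πP and π_1 + π_2 + π_3 = 1.
π_1 = 0.32·π_1 + 0.32·π_2 + 0.42·π_3
π_2 = 0.2·π_1 + 0.24·π_2 + 0.24·π_3
Solving with the normalization constraint gives π = (0.3613, 0.2255, 0.4131).
So the stationary probability of River is 0.3613.

0.3613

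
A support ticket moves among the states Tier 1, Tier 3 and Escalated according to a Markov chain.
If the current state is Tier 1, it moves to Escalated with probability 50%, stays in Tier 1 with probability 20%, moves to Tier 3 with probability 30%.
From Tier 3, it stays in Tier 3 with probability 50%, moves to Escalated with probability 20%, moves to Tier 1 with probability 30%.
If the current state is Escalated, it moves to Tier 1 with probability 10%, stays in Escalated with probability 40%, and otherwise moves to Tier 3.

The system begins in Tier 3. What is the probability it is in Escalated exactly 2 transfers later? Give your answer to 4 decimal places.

0.3300

Sum over the intermediate state after 1 transfer:
P = P(Tier 3→Tier 1)·P(Tier 1→Escalated) + P(Tier 3→Tier 3)·P(Tier 3→Escalated) + P(Tier 3→Escalated)·P(Escalated→Escalated)
  = 0.3×0.5 + 0.5×0.2 + 0.2×0.4
  = 0.1500 + 0.1000 + 0.0800 = 0.3300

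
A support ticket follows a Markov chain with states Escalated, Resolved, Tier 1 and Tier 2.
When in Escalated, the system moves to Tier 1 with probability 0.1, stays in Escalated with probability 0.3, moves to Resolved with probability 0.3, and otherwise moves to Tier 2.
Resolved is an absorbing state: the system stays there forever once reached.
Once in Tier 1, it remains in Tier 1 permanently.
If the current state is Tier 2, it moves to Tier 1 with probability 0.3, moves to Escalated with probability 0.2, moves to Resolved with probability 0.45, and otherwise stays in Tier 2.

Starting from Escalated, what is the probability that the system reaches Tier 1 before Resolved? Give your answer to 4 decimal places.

0.3058

Let h(s) be the probability of absorption at Tier 1 starting from transient state s. Then h(Tier 1) = 1 and h(Resolved) = 0. By first-step analysis:
h(Escalated) = 0.3·h(Escalated) + 0.3·0 + 0.1·1 + 0.3·h(Tier 2)
h(Tier 2) = 0.2·h(Escalated) + 0.45·0 + 0.3·1 + 0.05·h(Tier 2)
Solving: h(Escalated) = 0.3058, h(Tier 2) = 0.3802.
Starting from Escalated, the probability is 0.3058.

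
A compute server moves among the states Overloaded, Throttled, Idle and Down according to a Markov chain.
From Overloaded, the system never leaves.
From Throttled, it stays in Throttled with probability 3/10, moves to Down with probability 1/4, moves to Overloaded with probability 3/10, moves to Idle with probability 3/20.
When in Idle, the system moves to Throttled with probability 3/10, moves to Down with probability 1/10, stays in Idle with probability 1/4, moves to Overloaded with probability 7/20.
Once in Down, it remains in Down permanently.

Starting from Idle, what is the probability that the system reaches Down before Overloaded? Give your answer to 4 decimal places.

Let h(s) be the probability of absorption at Down starting from transient state s. Then h(Down) = 1 and h(Overloaded) = 0. By first-step analysis:
h(Throttled) = 0.3·0 + 0.3·h(Throttled) + 0.15·h(Idle) + 0.25·1
h(Idle) = 0.35·0 + 0.3·h(Throttled) + 0.25·h(Idle) + 0.1·1
Solving: h(Throttled) = 0.4219, h(Idle) = 0.3021.
Starting from Idle, the probability is 0.3021.

0.3021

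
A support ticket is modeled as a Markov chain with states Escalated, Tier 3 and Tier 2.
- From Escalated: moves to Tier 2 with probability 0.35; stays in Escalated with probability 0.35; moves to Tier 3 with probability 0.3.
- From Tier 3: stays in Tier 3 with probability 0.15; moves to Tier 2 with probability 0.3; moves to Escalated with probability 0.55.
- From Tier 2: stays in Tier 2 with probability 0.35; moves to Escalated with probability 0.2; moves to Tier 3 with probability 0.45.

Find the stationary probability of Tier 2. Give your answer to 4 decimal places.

0.3348

Let the stationary distribution be π with π = πP and π_1 + π_2 + π_3 = 1.
π_1 = 0.35·π_1 + 0.55·π_2 + 0.2·π_3
π_2 = 0.3·π_1 + 0.15·π_2 + 0.45·π_3
Solving with the normalization constraint gives π = (0.3607, 0.3045, 0.3348).
So the stationary probability of Tier 2 is 0.3348.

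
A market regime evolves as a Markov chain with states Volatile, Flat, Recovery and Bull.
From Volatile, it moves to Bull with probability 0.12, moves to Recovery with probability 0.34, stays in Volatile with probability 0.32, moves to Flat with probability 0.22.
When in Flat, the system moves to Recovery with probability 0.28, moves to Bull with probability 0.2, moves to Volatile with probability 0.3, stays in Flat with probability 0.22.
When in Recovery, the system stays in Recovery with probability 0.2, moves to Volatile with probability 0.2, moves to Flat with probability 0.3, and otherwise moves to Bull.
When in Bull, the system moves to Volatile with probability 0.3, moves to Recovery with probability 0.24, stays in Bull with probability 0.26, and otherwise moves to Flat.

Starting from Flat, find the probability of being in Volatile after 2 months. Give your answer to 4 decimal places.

0.2780

Propagate the distribution vector 2 months from Flat.
After 0 months: (0.0000, 1.0000, 0.0000, 0.0000)
After 1 month: (0.3000, 0.2200, 0.2800, 0.2000)
After 2 months: (0.2780, 0.2384, 0.2676, 0.2160)
P(in Volatile after 2 months) = 0.2780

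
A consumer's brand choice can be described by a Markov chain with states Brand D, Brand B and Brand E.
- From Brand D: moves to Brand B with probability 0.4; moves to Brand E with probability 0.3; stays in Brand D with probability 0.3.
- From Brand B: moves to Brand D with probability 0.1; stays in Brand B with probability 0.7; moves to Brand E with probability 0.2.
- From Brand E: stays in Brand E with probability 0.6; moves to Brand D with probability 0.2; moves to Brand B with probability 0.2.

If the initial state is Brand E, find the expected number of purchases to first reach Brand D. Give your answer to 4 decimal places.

Let t(s) be the expected number of purchases to first reach Brand D from state s, with t(Brand D) = 0. Conditioning on the first purchase:
t(Brand B) = 1 + 0.7·t(Brand B) + 0.2·t(Brand E)
t(Brand E) = 1 + 0.2·t(Brand B) + 0.6·t(Brand E)
Solving: t(Brand B) = 7.5000, t(Brand E) = 6.2500.
Expected purchases from Brand E to Brand D: 6.2500.

6.2500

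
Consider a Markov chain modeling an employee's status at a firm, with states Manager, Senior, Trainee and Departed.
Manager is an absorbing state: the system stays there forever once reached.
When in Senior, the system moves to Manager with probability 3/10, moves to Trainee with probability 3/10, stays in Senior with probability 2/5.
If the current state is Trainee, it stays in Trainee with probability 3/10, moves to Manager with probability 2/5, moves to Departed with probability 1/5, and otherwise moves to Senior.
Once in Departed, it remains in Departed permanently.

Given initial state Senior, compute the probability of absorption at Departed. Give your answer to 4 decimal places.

Let h(s) be the probability of absorption at Departed starting from transient state s. Then h(Departed) = 1 and h(Manager) = 0. By first-step analysis:
h(Senior) = 0.3·0 + 0.4·h(Senior) + 0.3·h(Trainee)
h(Trainee) = 0.4·0 + 0.1·h(Senior) + 0.3·h(Trainee) + 0.2·1
Solving: h(Senior) = 0.1538, h(Trainee) = 0.3077.
Starting from Senior, the probability is 0.1538.

0.1538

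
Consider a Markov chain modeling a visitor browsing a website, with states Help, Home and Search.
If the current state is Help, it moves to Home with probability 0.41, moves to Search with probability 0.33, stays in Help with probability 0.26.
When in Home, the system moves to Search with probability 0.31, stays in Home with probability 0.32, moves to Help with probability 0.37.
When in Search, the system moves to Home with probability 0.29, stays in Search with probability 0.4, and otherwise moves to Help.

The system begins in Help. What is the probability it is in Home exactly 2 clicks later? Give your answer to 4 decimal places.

0.3335

Sum over the intermediate state after 1 click:
P = P(Help→Help)·P(Help→Home) + P(Help→Home)·P(Home→Home) + P(Help→Search)·P(Search→Home)
  = 0.26×0.41 + 0.41×0.32 + 0.33×0.29
  = 0.1066 + 0.1312 + 0.0957 = 0.3335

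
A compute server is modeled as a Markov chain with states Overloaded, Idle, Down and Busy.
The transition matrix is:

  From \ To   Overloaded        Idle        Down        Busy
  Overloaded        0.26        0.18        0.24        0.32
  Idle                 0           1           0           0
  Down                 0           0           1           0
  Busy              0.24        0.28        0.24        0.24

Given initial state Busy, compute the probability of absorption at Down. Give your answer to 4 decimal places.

Let h(s) be the probability of absorption at Down starting from transient state s. Then h(Down) = 1 and h(Idle) = 0. By first-step analysis:
h(Overloaded) = 0.26·h(Overloaded) + 0.18·0 + 0.24·1 + 0.32·h(Busy)
h(Busy) = 0.24·h(Overloaded) + 0.28·0 + 0.24·1 + 0.24·h(Busy)
Solving: h(Overloaded) = 0.5338, h(Busy) = 0.4843.
Starting from Busy, the probability is 0.4843.

0.4843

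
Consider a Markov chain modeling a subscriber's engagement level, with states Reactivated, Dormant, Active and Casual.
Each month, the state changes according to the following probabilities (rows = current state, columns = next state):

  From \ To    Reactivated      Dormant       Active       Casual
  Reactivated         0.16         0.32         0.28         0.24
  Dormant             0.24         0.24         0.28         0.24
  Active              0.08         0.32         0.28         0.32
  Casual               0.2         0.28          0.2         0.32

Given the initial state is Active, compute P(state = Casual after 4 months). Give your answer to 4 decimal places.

0.2832

Propagate the distribution vector 4 months from Active.
After 0 months: (0.0000, 0.0000, 1.0000, 0.0000)
After 1 month: (0.0800, 0.3200, 0.2800, 0.3200)
After 2 months: (0.1760, 0.2816, 0.2544, 0.2880)
After 3 months: (0.1737, 0.2860, 0.2570, 0.2834)
After 4 months: (0.1737, 0.2858, 0.2573, 0.2832)
P(in Casual after 4 months) = 0.2832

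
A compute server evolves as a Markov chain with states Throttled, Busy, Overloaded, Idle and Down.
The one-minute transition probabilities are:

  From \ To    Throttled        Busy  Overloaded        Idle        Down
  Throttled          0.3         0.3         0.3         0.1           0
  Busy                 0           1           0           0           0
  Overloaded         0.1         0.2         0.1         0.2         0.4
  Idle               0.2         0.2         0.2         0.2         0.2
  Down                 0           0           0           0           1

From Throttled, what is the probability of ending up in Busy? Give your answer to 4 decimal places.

0.6810

Let h(s) be the probability of absorption at Busy starting from transient state s. Then h(Busy) = 1 and h(Down) = 0. By first-step analysis:
h(Throttled) = 0.3·h(Throttled) + 0.3·1 + 0.3·h(Overloaded) + 0.1·h(Idle)
h(Overloaded) = 0.1·h(Throttled) + 0.2·1 + 0.1·h(Overloaded) + 0.2·h(Idle) + 0.4·0
h(Idle) = 0.2·h(Throttled) + 0.2·1 + 0.2·h(Overloaded) + 0.2·h(Idle) + 0.2·0
Solving: h(Throttled) = 0.6810, h(Overloaded) = 0.4143, h(Idle) = 0.5238.
Starting from Throttled, the probability is 0.6810.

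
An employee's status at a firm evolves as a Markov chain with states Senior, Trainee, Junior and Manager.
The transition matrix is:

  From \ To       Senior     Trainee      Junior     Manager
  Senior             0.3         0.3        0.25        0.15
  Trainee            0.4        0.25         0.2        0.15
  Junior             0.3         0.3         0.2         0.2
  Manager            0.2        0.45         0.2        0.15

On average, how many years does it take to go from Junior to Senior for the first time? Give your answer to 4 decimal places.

3.1897

Let t(s) be the expected number of years to first reach Senior from state s, with t(Senior) = 0. Conditioning on the first year:
t(Trainee) = 1 + 0.25·t(Trainee) + 0.2·t(Junior) + 0.15·t(Manager)
t(Junior) = 1 + 0.3·t(Trainee) + 0.2·t(Junior) + 0.2·t(Manager)
t(Manager) = 1 + 0.45·t(Trainee) + 0.2·t(Junior) + 0.15·t(Manager)
Solving: t(Trainee) = 2.8736, t(Junior) = 3.1897, t(Manager) = 3.4483.
Expected years from Junior to Senior: 3.1897.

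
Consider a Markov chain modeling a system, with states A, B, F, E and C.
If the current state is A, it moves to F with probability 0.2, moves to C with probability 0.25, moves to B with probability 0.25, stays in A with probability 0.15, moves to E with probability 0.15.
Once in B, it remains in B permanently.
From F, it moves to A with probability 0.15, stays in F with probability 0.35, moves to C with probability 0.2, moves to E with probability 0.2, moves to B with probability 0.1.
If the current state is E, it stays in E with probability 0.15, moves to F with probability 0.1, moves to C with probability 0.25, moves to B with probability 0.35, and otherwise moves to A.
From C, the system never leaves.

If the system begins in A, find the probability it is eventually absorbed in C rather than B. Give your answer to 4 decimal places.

0.5059

Let h(s) be the probability of absorption at C starting from transient state s. Then h(C) = 1 and h(B) = 0. By first-step analysis:
h(A) = 0.15·h(A) + 0.25·0 + 0.2·h(F) + 0.15·h(E) + 0.25·1
h(F) = 0.15·h(A) + 0.1·0 + 0.35·h(F) + 0.2·h(E) + 0.2·1
h(E) = 0.15·h(A) + 0.35·0 + 0.1·h(F) + 0.15·h(E) + 0.25·1
Solving: h(A) = 0.5059, h(F) = 0.5628, h(E) = 0.4496.
Starting from A, the probability is 0.5059.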